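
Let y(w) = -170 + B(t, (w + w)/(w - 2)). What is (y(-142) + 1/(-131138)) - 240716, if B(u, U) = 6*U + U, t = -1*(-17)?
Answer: -568574961049/2360484 ≈ -2.4087e+5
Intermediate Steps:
t = 17
B(u, U) = 7*U
y(w) = -170 + 14*w/(-2 + w) (y(w) = -170 + 7*((w + w)/(w - 2)) = -170 + 7*((2*w)/(-2 + w)) = -170 + 7*(2*w/(-2 + w)) = -170 + 14*w/(-2 + w))
(y(-142) + 1/(-131138)) - 240716 = (4*(85 - 39*(-142))/(-2 - 142) + 1/(-131138)) - 240716 = (4*(85 + 5538)/(-144) - 1/131138) - 240716 = (4*(-1/144)*5623 - 1/131138) - 240716 = (-5623/36 - 1/131138) - 240716 = -368694505/2360484 - 240716 = -568574961049/2360484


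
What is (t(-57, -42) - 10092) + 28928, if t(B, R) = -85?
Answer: 18751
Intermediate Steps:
(t(-57, -42) - 10092) + 28928 = (-85 - 10092) + 28928 = -10177 + 28928 = 18751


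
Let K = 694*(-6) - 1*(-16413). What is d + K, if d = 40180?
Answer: 52429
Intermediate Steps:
K = 12249 (K = -4164 + 16413 = 12249)
d + K = 40180 + 12249 = 52429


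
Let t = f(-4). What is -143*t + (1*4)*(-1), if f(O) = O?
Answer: 568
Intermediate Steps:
t = -4
-143*t + (1*4)*(-1) = -143*(-4) + (1*4)*(-1) = 572 + 4*(-1) = 572 - 4 = 568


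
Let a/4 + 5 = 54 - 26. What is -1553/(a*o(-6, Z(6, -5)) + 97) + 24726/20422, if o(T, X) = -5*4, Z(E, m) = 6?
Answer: 37406392/17797773 ≈ 2.1017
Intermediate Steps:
a = 92 (a = -20 + 4*(54 - 26) = -20 + 4*28 = -20 + 112 = 92)
o(T, X) = -20
-1553/(a*o(-6, Z(6, -5)) + 97) + 24726/20422 = -1553/(92*(-20) + 97) + 24726/20422 = -1553/(-1840 + 97) + 24726*(1/20422) = -1553/(-1743) + 12363/10211 = -1553*(-1/1743) + 12363/10211 = 1553/1743 + 12363/10211 = 37406392/17797773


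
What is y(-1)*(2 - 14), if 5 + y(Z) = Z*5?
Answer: 120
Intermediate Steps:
y(Z) = -5 + 5*Z (y(Z) = -5 + Z*5 = -5 + 5*Z)
y(-1)*(2 - 14) = (-5 + 5*(-1))*(2 - 14) = (-5 - 5)*(-12) = -10*(-12) = 120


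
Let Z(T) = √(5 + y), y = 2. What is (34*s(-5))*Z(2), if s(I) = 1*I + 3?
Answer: -68*√7 ≈ -179.91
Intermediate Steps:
Z(T) = √7 (Z(T) = √(5 + 2) = √7)
s(I) = 3 + I (s(I) = I + 3 = 3 + I)
(34*s(-5))*Z(2) = (34*(3 - 5))*√7 = (34*(-2))*√7 = -68*√7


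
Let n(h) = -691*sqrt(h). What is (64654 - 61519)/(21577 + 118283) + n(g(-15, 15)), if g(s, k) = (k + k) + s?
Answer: 209/9324 - 691*sqrt(15) ≈ -2676.2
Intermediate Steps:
g(s, k) = s + 2*k (g(s, k) = 2*k + s = s + 2*k)
(64654 - 61519)/(21577 + 118283) + n(g(-15, 15)) = (64654 - 61519)/(21577 + 118283) - 691*sqrt(-15 + 2*15) = 3135/139860 - 691*sqrt(-15 + 30) = 3135*(1/139860) - 691*sqrt(15) = 209/9324 - 691*sqrt(15)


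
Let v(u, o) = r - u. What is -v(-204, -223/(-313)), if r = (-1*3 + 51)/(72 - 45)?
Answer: -1852/9 ≈ -205.78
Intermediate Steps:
r = 16/9 (r = (-3 + 51)/27 = 48*(1/27) = 16/9 ≈ 1.7778)
v(u, o) = 16/9 - u
-v(-204, -223/(-313)) = -(16/9 - 1*(-204)) = -(16/9 + 204) = -1*1852/9 = -1852/9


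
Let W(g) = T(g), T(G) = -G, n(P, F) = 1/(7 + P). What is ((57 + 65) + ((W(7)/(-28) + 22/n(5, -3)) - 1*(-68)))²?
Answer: 3301489/16 ≈ 2.0634e+5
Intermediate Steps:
W(g) = -g
((57 + 65) + ((W(7)/(-28) + 22/n(5, -3)) - 1*(-68)))² = ((57 + 65) + ((-1*7/(-28) + 22/(1/(7 + 5))) - 1*(-68)))² = (122 + ((-7*(-1/28) + 22/(1/12)) + 68))² = (122 + ((¼ + 22/(1/12)) + 68))² = (122 + ((¼ + 22*12) + 68))² = (122 + ((¼ + 264) + 68))² = (122 + (1057/4 + 68))² = (122 + 1329/4)² = (1817/4)² = 3301489/16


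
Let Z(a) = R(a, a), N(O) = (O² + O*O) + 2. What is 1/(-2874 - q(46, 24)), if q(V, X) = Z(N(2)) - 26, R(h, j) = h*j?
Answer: -1/2948 ≈ -0.00033921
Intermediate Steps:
N(O) = 2 + 2*O² (N(O) = (O² + O²) + 2 = 2*O² + 2 = 2 + 2*O²)
Z(a) = a² (Z(a) = a*a = a²)
q(V, X) = 74 (q(V, X) = (2 + 2*2²)² - 26 = (2 + 2*4)² - 26 = (2 + 8)² - 26 = 10² - 26 = 100 - 26 = 74)
1/(-2874 - q(46, 24)) = 1/(-2874 - 1*74) = 1/(-2874 - 74) = 1/(-2948) = -1/2948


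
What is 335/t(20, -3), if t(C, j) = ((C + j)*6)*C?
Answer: 67/408 ≈ 0.16422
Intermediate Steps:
t(C, j) = C*(6*C + 6*j) (t(C, j) = (6*C + 6*j)*C = C*(6*C + 6*j))
335/t(20, -3) = 335/((6*20*(20 - 3))) = 335/((6*20*17)) = 335/2040 = 335*(1/2040) = 67/408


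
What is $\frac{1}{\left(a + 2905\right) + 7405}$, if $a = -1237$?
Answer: $\frac{1}{9073} \approx 0.00011022$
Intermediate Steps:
$\frac{1}{\left(a + 2905\right) + 7405} = \frac{1}{\left(-1237 + 2905\right) + 7405} = \frac{1}{1668 + 7405} = \frac{1}{9073}$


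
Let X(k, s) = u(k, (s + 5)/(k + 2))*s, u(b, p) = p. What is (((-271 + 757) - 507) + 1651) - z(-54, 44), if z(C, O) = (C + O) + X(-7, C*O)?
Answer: 5641696/5 ≈ 1.1283e+6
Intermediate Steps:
X(k, s) = s*(5 + s)/(2 + k) (X(k, s) = ((s + 5)/(k + 2))*s = ((5 + s)/(2 + k))*s = s*(5 + s)/(2 + k))
z(C, O) = C + O - C*O*(5 + C*O)/5 (z(C, O) = (C + O) + (C*O)*(5 + C*O)/(2 - 7) = (C + O) + (C*O)*(5 + C*O)/(-5) = (C + O) + (C*O)*(-⅕)*(5 + C*O) = (C + O) - C*O*(5 + C*O)/5 = C + O - C*O*(5 + C*O)/5)
(((-271 + 757) - 507) + 1651) - z(-54, 44) = (((-271 + 757) - 507) + 1651) - (-54 + 44 - 1*(-54)*44 - ⅕*(-54)²*44²) = ((486 - 507) + 1651) - (-54 + 44 + 2376 - ⅕*2916*1936) = (-21 + 1651) - (-54 + 44 + 2376 - 5645376/5) = 1630 - 1*(-5633546/5) = 1630 + 5633546/5 = 5641696/5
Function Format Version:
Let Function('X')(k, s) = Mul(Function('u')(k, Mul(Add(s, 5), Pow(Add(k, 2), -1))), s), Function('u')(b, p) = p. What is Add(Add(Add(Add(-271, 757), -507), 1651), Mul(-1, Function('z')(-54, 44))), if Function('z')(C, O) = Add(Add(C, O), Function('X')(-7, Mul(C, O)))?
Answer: Rational(5641696, 5) ≈ 1.1283e+6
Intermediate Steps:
Function('X')(k, s) = Mul(s, Pow(Add(2, k), -1), Add(5, s)) (Function('X')(k, s) = Mul(Mul(Add(s, 5), Pow(Add(k, 2), -1)), s) = Mul(Mul(Add(5, s), Pow(Add(2, k), -1)), s) = Mul(Mul(Pow(Add(2, k), -1), Add(5, s)), s) = Mul(s, Pow(Add(2, k), -1), Add(5, s)))
Function('z')(C, O) = Add(C, O, Mul(Rational(-1, 5), C, O, Add(5, Mul(C, O)))) (Function('z')(C, O) = Add(Add(C, O), Mul(Mul(C, O), Pow(Add(2, -7), -1), Add(5, Mul(C, O)))) = Add(Add(C, O), Mul(Mul(C, O), Pow(-5, -1), Add(5, Mul(C, O)))) = Add(Add(C, O), Mul(Mul(C, O), Rational(-1, 5), Add(5, Mul(C, O)))) = Add(Add(C, O), Mul(Rational(-1, 5), C, O, Add(5, Mul(C, O)))) = Add(C, O, Mul(Rational(-1, 5), C, O, Add(5, Mul(C, O)))))
Add(Add(Add(Add(-271, 757), -507), 1651), Mul(-1, Function('z')(-54, 44))) = Add(Add(Add(Add(-271, 757), -507), 1651), Mul(-1, Add(-54, 44, Mul(-1, -54, 44), Mul(Rational(-1, 5), Pow(-54, 2), Pow(44, 2))))) = Add(Add(Add(486, -507), 1651), Mul(-1, Add(-54, 44, 2376, Mul(Rational(-1, 5), 2916, 1936)))) = Add(Add(-21, 1651), Mul(-1, Add(-54, 44, 2376, Rational(-5645376, 5)))) = Add(1630, Mul(-1, Rational(-5633546, 5))) = Add(1630, Rational(5633546, 5)) = Rational(5641696, 5)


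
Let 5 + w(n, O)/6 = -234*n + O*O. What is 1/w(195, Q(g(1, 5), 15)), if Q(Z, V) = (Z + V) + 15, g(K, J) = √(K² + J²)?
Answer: -14903/3997602162 - 10*√26/1998801081 ≈ -3.7535e-6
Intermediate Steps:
g(K, J) = √(J² + K²)
Q(Z, V) = 15 + V + Z (Q(Z, V) = (V + Z) + 15 = 15 + V + Z)
w(n, O) = -30 - 1404*n + 6*O² (w(n, O) = -30 + 6*(-234*n + O*O) = -30 + 6*(-234*n + O²) = -30 + 6*(O² - 234*n) = -30 + (-1404*n + 6*O²) = -30 - 1404*n + 6*O²)
1/w(195, Q(g(1, 5), 15)) = 1/(-30 - 1404*195 + 6*(15 + 15 + √(5² + 1²))²) = 1/(-30 - 273780 + 6*(15 + 15 + √(25 + 1))²) = 1/(-30 - 273780 + 6*(15 + 15 + √26)²) = 1/(-30 - 273780 + 6*(30 + √26)²) = 1/(-273810 + 6*(30 + √26)²)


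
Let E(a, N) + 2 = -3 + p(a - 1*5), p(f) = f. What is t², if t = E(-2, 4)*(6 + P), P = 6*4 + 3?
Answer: 156816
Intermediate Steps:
P = 27 (P = 24 + 3 = 27)
E(a, N) = -10 + a (E(a, N) = -2 + (-3 + (a - 1*5)) = -2 + (-3 + (a - 5)) = -2 + (-3 + (-5 + a)) = -2 + (-8 + a) = -10 + a)
t = -396 (t = (-10 - 2)*(6 + 27) = -12*33 = -396)
t² = (-396)² = 156816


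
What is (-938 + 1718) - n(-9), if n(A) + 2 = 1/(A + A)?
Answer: 14077/18 ≈ 782.06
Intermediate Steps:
n(A) = -2 + 1/(2*A) (n(A) = -2 + 1/(A + A) = -2 + 1/(2*A))
(-938 + 1718) - n(-9) = (-938 + 1718) - (-2 + (½)/(-9)) = 780 - (-2 + (½)*(-⅑)) = 780 - (-2 - 1/18) = 780 - 1*(-37/18) = 780 + 37/18 = 14077/18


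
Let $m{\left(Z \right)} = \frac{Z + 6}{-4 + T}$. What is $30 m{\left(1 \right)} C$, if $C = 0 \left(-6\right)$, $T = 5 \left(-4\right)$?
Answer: $0$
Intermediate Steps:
$T = -20$
$m{\left(Z \right)} = - \frac{1}{4} - \frac{Z}{24}$ ($m{\left(Z \right)} = \frac{Z + 6}{-4 - 20} = \frac{6 + Z}{-24} = \left(6 + Z\right) \left(- \frac{1}{24}\right) = - \frac{1}{4} - \frac{Z}{24}$)
$C = 0$
$30 m{\left(1 \right)} C = 30 \left(- \frac{1}{4} - \frac{1}{24}\right) 0 = 30 \left(- \frac{7}{24}\right) 0 = \left(- \frac{35}{4}\right) 0 = 0$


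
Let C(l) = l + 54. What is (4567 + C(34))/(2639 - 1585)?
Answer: 4655/1054 ≈ 4.4165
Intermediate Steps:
C(l) = 54 + l
(4567 + C(34))/(2639 - 1585) = (4567 + (54 + 34))/(2639 - 1585) = (4567 + 88)/1054 = 4655*(1/1054) = 4655/1054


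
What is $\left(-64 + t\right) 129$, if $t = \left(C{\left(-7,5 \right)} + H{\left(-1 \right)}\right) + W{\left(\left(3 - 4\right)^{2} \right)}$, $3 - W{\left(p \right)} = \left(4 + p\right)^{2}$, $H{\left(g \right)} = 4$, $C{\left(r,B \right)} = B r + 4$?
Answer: $-14577$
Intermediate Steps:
$C{\left(r,B \right)} = 4 + B r$
$W{\left(p \right)} = 3 - \left(4 + p\right)^{2}$
$t = -49$ ($t = \left(\left(4 + 5 \left(-7\right)\right) + 4\right) + \left(3 - \left(4 + \left(3 - 4\right)^{2}\right)^{2}\right) = \left(\left(4 - 35\right) + 4\right) + \left(3 - \left(4 + \left(-1\right)^{2}\right)^{2}\right) = \left(-31 + 4\right) + \left(3 - \left(4 + 1\right)^{2}\right) = -27 + \left(3 - 5^{2}\right) = -27 + \left(3 - 25\right) = -27 - 22 = -49$)
$\left(-64 + t\right) 129 = \left(-64 - 49\right) 129 = \left(-113\right) 129 = -14577$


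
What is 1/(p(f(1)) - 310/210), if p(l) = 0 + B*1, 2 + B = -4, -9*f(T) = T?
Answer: -21/157 ≈ -0.13376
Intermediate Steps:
f(T) = -T/9
B = -6 (B = -2 - 4 = -6)
p(l) = -6 (p(l) = 0 - 6*1 = 0 - 6 = -6)
1/(p(f(1)) - 310/210) = 1/(-6 - 310/210) = 1/(-6 - 310*1/210) = 1/(-6 - 31/21) = 1/(-157/21) = -21/157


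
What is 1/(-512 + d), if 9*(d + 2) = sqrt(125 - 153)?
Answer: -20817/10699952 - 9*I*sqrt(7)/10699952 ≈ -0.0019455 - 2.2254e-6*I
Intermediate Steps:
d = -2 + 2*I*sqrt(7)/9 (d = -2 + sqrt(125 - 153)/9 = -2 + sqrt(-28)/9 = -2 + (2*I*sqrt(7))/9 = -2 + 2*I*sqrt(7)/9 ≈ -2.0 + 0.58794*I)
1/(-512 + d) = 1/(-512 + (-2 + 2*I*sqrt(7)/9)) = 1/(-514 + 2*I*sqrt(7)/9)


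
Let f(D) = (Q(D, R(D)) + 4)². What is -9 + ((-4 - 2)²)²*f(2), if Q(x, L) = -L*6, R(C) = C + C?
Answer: 518391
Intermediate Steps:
R(C) = 2*C
Q(x, L) = -6*L
f(D) = (4 - 12*D)² (f(D) = (-12*D + 4)² = (4 - 12*D)²)
-9 + ((-4 - 2)²)²*f(2) = -9 + ((-4 - 2)²)²*(16*(-1 + 3*2)²) = -9 + ((-6)²)²*(16*(-1 + 6)²) = -9 + 36²*(16*5²) = -9 + 1296*(16*25) = -9 + 1296*400 = -9 + 518400 = 518391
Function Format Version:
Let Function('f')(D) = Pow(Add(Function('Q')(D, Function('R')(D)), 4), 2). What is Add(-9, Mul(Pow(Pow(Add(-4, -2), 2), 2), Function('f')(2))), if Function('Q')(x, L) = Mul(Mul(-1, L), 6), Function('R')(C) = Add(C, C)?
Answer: 518391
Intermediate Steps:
Function('R')(C) = Mul(2, C)
Function('Q')(x, L) = Mul(-6, L)
Function('f')(D) = Pow(Add(4, Mul(-12, D)), 2) (Function('f')(D) = Pow(Add(Mul(-6, Mul(2, D)), 4), 2) = Pow(Add(Mul(-12, D), 4), 2) = Pow(Add(4, Mul(-12, D)), 2))
Add(-9, Mul(Pow(Pow(Add(-4, -2), 2), 2), Function('f')(2))) = Add(-9, Mul(Pow(Pow(Add(-4, -2), 2), 2), Mul(16, Pow(Add(-1, Mul(3, 2)), 2)))) = Add(-9, Mul(Pow(Pow(-6, 2), 2), Mul(16, Pow(Add(-1, 6), 2)))) = Add(-9, Mul(Pow(36, 2), Mul(16, Pow(5, 2)))) = Add(-9, Mul(1296, Mul(16, 25))) = Add(-9, Mul(1296, 400)) = Add(-9, 518400) = 518391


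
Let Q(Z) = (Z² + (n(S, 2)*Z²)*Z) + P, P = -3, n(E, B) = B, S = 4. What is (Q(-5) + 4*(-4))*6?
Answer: -1464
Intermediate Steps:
Q(Z) = -3 + Z² + 2*Z³ (Q(Z) = (Z² + (2*Z²)*Z) - 3 = (Z² + 2*Z³) - 3 = -3 + Z² + 2*Z³)
(Q(-5) + 4*(-4))*6 = ((-3 + (-5)² + 2*(-5)³) + 4*(-4))*6 = ((-3 + 25 + 2*(-125)) - 16)*6 = ((-3 + 25 - 250) - 16)*6 = (-228 - 16)*6 = -244*6 = -1464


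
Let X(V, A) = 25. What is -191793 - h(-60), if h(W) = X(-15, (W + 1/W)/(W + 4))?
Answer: -191818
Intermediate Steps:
h(W) = 25
-191793 - h(-60) = -191793 - 1*25 = -191793 - 25 = -191818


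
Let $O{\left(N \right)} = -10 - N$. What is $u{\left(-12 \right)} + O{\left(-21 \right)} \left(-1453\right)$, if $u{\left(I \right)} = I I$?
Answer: $-15839$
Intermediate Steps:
$u{\left(I \right)} = I^{2}$
$u{\left(-12 \right)} + O{\left(-21 \right)} \left(-1453\right) = \left(-12\right)^{2} + \left(-10 - -21\right) \left(-1453\right) = 144 + \left(-10 + 21\right) \left(-1453\right) = 144 + 11 \left(-1453\right) = 144 - 15983 = -15839$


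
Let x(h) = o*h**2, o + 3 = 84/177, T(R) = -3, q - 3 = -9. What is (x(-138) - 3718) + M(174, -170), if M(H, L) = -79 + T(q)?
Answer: -3061756/59 ≈ -51894.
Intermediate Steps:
q = -6 (q = 3 - 9 = -6)
M(H, L) = -82 (M(H, L) = -79 - 3 = -82)
o = -149/59 (o = -3 + 84/177 = -3 + 84*(1/177) = -3 + 28/59 = -149/59 ≈ -2.5254)
x(h) = -149*h**2/59
(x(-138) - 3718) + M(174, -170) = (-149/59*(-138)**2 - 3718) - 82 = (-149/59*19044 - 3718) - 82 = (-2837556/59 - 3718) - 82 = -3056918/59 - 82 = -3061756/59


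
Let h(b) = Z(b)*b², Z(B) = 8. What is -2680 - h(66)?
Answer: -37528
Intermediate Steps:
h(b) = 8*b²
-2680 - h(66) = -2680 - 8*66² = -2680 - 8*4356 = -2680 - 1*34848 = -2680 - 34848 = -37528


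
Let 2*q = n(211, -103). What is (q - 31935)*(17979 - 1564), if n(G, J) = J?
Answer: -1050116795/2 ≈ -5.2506e+8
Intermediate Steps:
q = -103/2 (q = (1/2)*(-103) = -103/2 ≈ -51.500)
(q - 31935)*(17979 - 1564) = (-103/2 - 31935)*(17979 - 1564) = -63973/2*16415 = -1050116795/2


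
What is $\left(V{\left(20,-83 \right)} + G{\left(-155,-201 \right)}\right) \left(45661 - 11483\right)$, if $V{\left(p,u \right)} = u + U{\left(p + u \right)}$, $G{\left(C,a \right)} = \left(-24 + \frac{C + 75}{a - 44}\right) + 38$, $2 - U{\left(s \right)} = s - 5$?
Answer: $\frac{2221570}{49} \approx 45338.0$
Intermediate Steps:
$U{\left(s \right)} = 7 - s$ ($U{\left(s \right)} = 2 - \left(s - 5\right) = 2 - \left(-5 + s\right) = 7 - s$)
$G{\left(C,a \right)} = 14 + \frac{75 + C}{-44 + a}$ ($G{\left(C,a \right)} = \left(-24 + \frac{75 + C}{-44 + a}\right) + 38 = 14 + \frac{75 + C}{-44 + a}$)
$V{\left(p,u \right)} = 7 - p$ ($V{\left(p,u \right)} = u - \left(-7 + p + u\right) = 7 - p$)
$\left(V{\left(20,-83 \right)} + G{\left(-155,-201 \right)}\right) \left(45661 - 11483\right) = \left(\left(7 - 20\right) + \frac{-541 - 155 + 14 \left(-201\right)}{-44 - 201}\right) \left(45661 - 11483\right) = \left(\left(7 - 20\right) + \frac{-541 - 155 - 2814}{-245}\right) 34178 = \left(-13 - - \frac{702}{49}\right) 34178 = \left(-13 + \frac{702}{49}\right) 34178 = \frac{65}{49} \cdot 34178 = \frac{2221570}{49}$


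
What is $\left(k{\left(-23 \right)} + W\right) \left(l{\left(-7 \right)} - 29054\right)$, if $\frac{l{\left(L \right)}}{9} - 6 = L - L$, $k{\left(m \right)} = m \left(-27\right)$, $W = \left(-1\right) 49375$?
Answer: $1413866000$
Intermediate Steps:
$W = -49375$
$k{\left(m \right)} = - 27 m$
$l{\left(L \right)} = 54$ ($l{\left(L \right)} = 54 + 9 \left(L - L\right) = 54 + 9 \cdot 0 = 54 + 0 = 54$)
$\left(k{\left(-23 \right)} + W\right) \left(l{\left(-7 \right)} - 29054\right) = \left(\left(-27\right) \left(-23\right) - 49375\right) \left(54 - 29054\right) = \left(621 - 49375\right) \left(-29000\right) = \left(-48754\right) \left(-29000\right) = 1413866000$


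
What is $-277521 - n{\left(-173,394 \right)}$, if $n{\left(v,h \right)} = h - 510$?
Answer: $-277405$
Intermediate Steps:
$n{\left(v,h \right)} = -510 + h$
$-277521 - n{\left(-173,394 \right)} = -277521 - \left(-510 + 394\right) = -277521 - -116 = -277521 + 116 = -277405$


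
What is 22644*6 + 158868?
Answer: 294732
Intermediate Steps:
22644*6 + 158868 = 135864 + 158868 = 294732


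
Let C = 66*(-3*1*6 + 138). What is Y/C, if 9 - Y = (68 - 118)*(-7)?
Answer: -31/720 ≈ -0.043056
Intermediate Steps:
C = 7920 (C = 66*(-3*6 + 138) = 66*(-18 + 138) = 66*120 = 7920)
Y = -341 (Y = 9 - (68 - 118)*(-7) = 9 - (-50)*(-7) = 9 - 1*350 = 9 - 350 = -341)
Y/C = -341/7920 = -341*1/7920 = -31/720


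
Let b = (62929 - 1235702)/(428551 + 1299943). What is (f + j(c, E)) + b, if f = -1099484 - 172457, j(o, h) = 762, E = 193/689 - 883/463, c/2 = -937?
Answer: -2197226447199/1728494 ≈ -1.2712e+6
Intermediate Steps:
c = -1874 (c = 2*(-937) = -1874)
E = -519028/319007 (E = 193*(1/689) - 883*1/463 = 193/689 - 883/463 = -519028/319007 ≈ -1.6270)
b = -1172773/1728494 ≈ -0.67849
f = -1271941
(f + j(c, E)) + b = (-1271941 + 762) - 1172773/1728494 = -1271179 - 1172773/1728494 = -2197226447199/1728494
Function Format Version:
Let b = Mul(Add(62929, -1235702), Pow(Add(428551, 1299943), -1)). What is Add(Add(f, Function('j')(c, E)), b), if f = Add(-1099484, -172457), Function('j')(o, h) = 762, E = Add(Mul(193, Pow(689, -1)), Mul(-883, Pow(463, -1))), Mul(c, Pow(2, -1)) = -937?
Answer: Rational(-2197226447199, 1728494) ≈ -1.2712e+6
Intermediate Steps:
c = -1874 (c = Mul(2, -937) = -1874)
E = Rational(-519028, 319007) (E = Add(Mul(193, Rational(1, 689)), Mul(-883, Rational(1, 463))) = Add(Rational(193, 689), Rational(-883, 463)) = Rational(-519028, 319007) ≈ -1.6270)
b = Rational(-1172773, 1728494) (b = Mul(-1172773, Pow(1728494, -1)) = Mul(-1172773, Rational(1, 1728494)) = Rational(-1172773, 1728494) ≈ -0.67849)
f = -1271941
Add(Add(f, Function('j')(c, E)), b) = Add(Add(-1271941, 762), Rational(-1172773, 1728494)) = Add(-1271179, Rational(-1172773, 1728494)) = Rational(-2197226447199, 1728494)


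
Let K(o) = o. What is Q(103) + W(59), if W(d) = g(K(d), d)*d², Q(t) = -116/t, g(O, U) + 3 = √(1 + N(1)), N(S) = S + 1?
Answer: -1075745/103 + 3481*√3 ≈ -4414.9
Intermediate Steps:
N(S) = 1 + S
g(O, U) = -3 + √3 (g(O, U) = -3 + √(1 + (1 + 1)) = -3 + √(1 + 2) = -3 + √3)
W(d) = d²*(-3 + √3) (W(d) = (-3 + √3)*d² = d²*(-3 + √3))
Q(103) + W(59) = -116/103 + 59²*(-3 + √3) = -116*1/103 + 3481*(-3 + √3) = -116/103 + (-10443 + 3481*√3) = -1075745/103 + 3481*√3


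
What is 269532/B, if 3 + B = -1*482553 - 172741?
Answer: -269532/655297 ≈ -0.41131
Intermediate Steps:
B = -655297 (B = -3 + (-1*482553 - 172741) = -3 + (-482553 - 172741) = -3 - 655294 = -655297)
269532/B = 269532/(-655297) = 269532*(-1/655297) = -269532/655297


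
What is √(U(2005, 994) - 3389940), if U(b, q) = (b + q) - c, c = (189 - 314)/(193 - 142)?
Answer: I*√8809427166/51 ≈ 1840.4*I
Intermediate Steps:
c = -125/51 ≈ -2.4510
U(b, q) = 125/51 + b + q (U(b, q) = (b + q) - 1*(-125/51) = (b + q) + 125/51 = 125/51 + b + q)
√(U(2005, 994) - 3389940) = √((125/51 + 2005 + 994) - 3389940) = √(153074/51 - 3389940) = √(-172733866/51) = I*√8809427166/51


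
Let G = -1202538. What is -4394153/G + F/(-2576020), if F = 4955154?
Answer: 670083128776/387220242345 ≈ 1.7305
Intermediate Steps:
-4394153/G + F/(-2576020) = -4394153/(-1202538) + 4955154/(-2576020) = -4394153*(-1/1202538) + 4955154*(-1/2576020) = 4394153/1202538 - 2477577/1288010 = 670083128776/387220242345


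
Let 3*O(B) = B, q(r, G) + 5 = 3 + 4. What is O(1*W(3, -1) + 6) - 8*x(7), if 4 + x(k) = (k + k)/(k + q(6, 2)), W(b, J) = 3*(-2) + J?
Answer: 173/9 ≈ 19.222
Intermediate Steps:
W(b, J) = -6 + J
q(r, G) = 2 (q(r, G) = -5 + (3 + 4) = -5 + 7 = 2)
O(B) = B/3
x(k) = -4 + 2*k/(2 + k) (x(k) = -4 + (k + k)/(k + 2) = -4 + (2*k)/(2 + k) = -4 + 2*k/(2 + k))
O(1*W(3, -1) + 6) - 8*x(7) = (1*(-6 - 1) + 6)/3 - 16*(-4 - 1*7)/(2 + 7) = (1*(-7) + 6)/3 - 16*(-4 - 7)/9 = (-7 + 6)/3 - 16*(-11)/9 = (⅓)*(-1) - 8*(-22/9) = -⅓ + 176/9 = 173/9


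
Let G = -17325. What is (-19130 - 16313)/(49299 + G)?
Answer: -35443/31974 ≈ -1.1085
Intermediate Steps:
(-19130 - 16313)/(49299 + G) = (-19130 - 16313)/(49299 - 17325) = -35443/31974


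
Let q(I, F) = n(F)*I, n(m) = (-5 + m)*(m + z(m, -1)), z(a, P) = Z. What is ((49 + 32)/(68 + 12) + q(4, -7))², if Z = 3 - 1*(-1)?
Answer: 134583201/6400 ≈ 21029.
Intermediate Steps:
Z = 4 (Z = 3 + 1 = 4)
z(a, P) = 4
n(m) = (-5 + m)*(4 + m) (n(m) = (-5 + m)*(m + 4) = (-5 + m)*(4 + m))
q(I, F) = I*(-20 + F² - F) (q(I, F) = (-20 + F² - F)*I = I*(-20 + F² - F))
((49 + 32)/(68 + 12) + q(4, -7))² = ((49 + 32)/(68 + 12) + 4*(-20 + (-7)² - 1*(-7)))² = (81/80 + 4*(-20 + 49 + 7))² = (81*(1/80) + 4*36)² = (81/80 + 144)² = (11601/80)² = 134583201/6400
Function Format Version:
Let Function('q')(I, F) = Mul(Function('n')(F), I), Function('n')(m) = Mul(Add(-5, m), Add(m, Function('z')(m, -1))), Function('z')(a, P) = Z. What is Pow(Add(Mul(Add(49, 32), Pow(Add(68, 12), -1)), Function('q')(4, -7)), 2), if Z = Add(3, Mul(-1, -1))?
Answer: Rational(134583201, 6400) ≈ 21029.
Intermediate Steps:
Z = 4 (Z = Add(3, 1) = 4)
Function('z')(a, P) = 4
Function('n')(m) = Mul(Add(-5, m), Add(4, m)) (Function('n')(m) = Mul(Add(-5, m), Add(m, 4)) = Mul(Add(-5, m), Add(4, m)))
Function('q')(I, F) = Mul(I, Add(-20, Pow(F, 2), Mul(-1, F))) (Function('q')(I, F) = Mul(Add(-20, Pow(F, 2), Mul(-1, F)), I) = Mul(I, Add(-20, Pow(F, 2), Mul(-1, F))))
Pow(Add(Mul(Add(49, 32), Pow(Add(68, 12), -1)), Function('q')(4, -7)), 2) = Pow(Add(Mul(Add(49, 32), Pow(Add(68, 12), -1)), Mul(4, Add(-20, Pow(-7, 2), Mul(-1, -7)))), 2) = Pow(Add(Mul(81, Pow(80, -1)), Mul(4, Add(-20, 49, 7))), 2) = Pow(Add(Mul(81, Rational(1, 80)), Mul(4, 36)), 2) = Pow(Add(Rational(81, 80), 144), 2) = Pow(Rational(11601, 80), 2) = Rational(134583201, 6400)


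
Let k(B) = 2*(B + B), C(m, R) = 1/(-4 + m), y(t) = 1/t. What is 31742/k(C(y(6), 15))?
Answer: -365033/12 ≈ -30419.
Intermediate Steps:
k(B) = 4*B (k(B) = 2*(2*B) = 4*B)
31742/k(C(y(6), 15)) = 31742/((4/(-4 + 1/6))) = 31742/((4/(-23/6))) = 31742/((4*(-6/23))) = 31742/(-24/23) = 31742*(-23/24) = -365033/12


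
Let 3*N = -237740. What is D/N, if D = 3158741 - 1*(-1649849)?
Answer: -1442577/23774 ≈ -60.679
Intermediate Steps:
N = -237740/3 (N = (⅓)*(-237740) = -237740/3 ≈ -79247.)
D = 4808590 (D = 3158741 + 1649849 = 4808590)
D/N = 4808590/(-237740/3) = 4808590*(-3/237740) = -1442577/23774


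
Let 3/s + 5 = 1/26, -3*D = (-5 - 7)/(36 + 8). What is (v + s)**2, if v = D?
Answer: 59049/223729 ≈ 0.26393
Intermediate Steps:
D = 1/11 (D = -(-5 - 7)/(3*(36 + 8)) = -(-4)/44 = -1/3*(-3/11) = 1/11 ≈ 0.090909)
v = 1/11 ≈ 0.090909
s = -26/43 (s = 3/(-5 + 1/26) = 3/(-129/26) = 3*(-26/129) = -26/43 ≈ -0.60465)
(v + s)**2 = (1/11 - 26/43)**2 = (-243/473)**2 = 59049/223729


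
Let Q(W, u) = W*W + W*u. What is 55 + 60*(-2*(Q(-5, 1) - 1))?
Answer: -2225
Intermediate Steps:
Q(W, u) = W² + W*u
55 + 60*(-2*(Q(-5, 1) - 1)) = 55 + 60*(-2*(-5*(-5 + 1) - 1)) = 55 + 60*(-2*(-5*(-4) - 1)) = 55 + 60*(-2*(20 - 1)) = 55 + 60*(-2*19) = 55 + 60*(-38) = 55 - 2280 = -2225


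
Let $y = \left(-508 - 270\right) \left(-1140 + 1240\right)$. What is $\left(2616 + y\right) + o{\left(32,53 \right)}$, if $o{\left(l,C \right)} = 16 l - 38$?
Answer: $-74710$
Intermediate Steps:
$y = -77800$ ($y = \left(-778\right) 100 = -77800$)
$o{\left(l,C \right)} = -38 + 16 l$
$\left(2616 + y\right) + o{\left(32,53 \right)} = \left(2616 - 77800\right) + \left(-38 + 16 \cdot 32\right) = -75184 + \left(-38 + 512\right) = -75184 + 474 = -74710$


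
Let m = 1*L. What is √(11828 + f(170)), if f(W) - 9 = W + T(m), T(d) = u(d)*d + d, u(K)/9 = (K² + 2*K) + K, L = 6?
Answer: √14929 ≈ 122.18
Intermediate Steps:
u(K) = 9*K² + 27*K (u(K) = 9*((K² + 2*K) + K) = 9*(K² + 3*K) = 9*K² + 27*K)
m = 6 (m = 1*6 = 6)
T(d) = d + 9*d²*(3 + d) (T(d) = (9*d*(3 + d))*d + d = 9*d²*(3 + d) + d = d + 9*d²*(3 + d))
f(W) = 2931 + W (f(W) = 9 + (W + 6*(1 + 9*6*(3 + 6))) = 9 + (W + 6*(1 + 9*6*9)) = 9 + (W + 6*(1 + 486)) = 9 + (W + 6*487) = 9 + (W + 2922) = 9 + (2922 + W) = 2931 + W)
√(11828 + f(170)) = √(11828 + (2931 + 170)) = √(11828 + 3101) = √14929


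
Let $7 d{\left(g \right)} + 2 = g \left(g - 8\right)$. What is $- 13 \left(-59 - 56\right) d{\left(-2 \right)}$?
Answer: $\frac{26910}{7} \approx 3844.3$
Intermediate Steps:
$d{\left(g \right)} = - \frac{2}{7} + \frac{g \left(-8 + g\right)}{7}$ ($d{\left(g \right)} = - \frac{2}{7} + \frac{g \left(g - 8\right)}{7} = - \frac{2}{7} + \frac{g \left(-8 + g\right)}{7}$)
$- 13 \left(-59 - 56\right) d{\left(-2 \right)} = - 13 \left(-59 - 56\right) \left(- \frac{2}{7} - - \frac{16}{7} + \frac{\left(-2\right)^{2}}{7}\right) = - 13 \left(- 115 \left(- \frac{2}{7} + \frac{16}{7} + \frac{1}{7} \cdot 4\right)\right) = - 13 \left(- 115 \left(- \frac{2}{7} + \frac{16}{7} + \frac{4}{7}\right)\right) = - 13 \left(\left(-115\right) \frac{18}{7}\right) = \left(-13\right) \left(- \frac{2070}{7}\right) = \frac{26910}{7}$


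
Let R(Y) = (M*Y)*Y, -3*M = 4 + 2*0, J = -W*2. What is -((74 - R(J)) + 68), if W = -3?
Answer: -190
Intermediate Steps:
J = 6 (J = -1*(-3)*2 = 3*2 = 6)
M = -4/3 (M = -(4 + 2*0)/3 = -(4 + 0)/3 = -1/3*4 = -4/3 ≈ -1.3333)
R(Y) = -4*Y**2/3 (R(Y) = (-4*Y/3)*Y = -4*Y**2/3)
-((74 - R(J)) + 68) = -((74 - (-4)*6**2/3) + 68) = -((74 - (-4)*36/3) + 68) = -((74 - 1*(-48)) + 68) = -((74 + 48) + 68) = -(122 + 68) = -1*190 = -190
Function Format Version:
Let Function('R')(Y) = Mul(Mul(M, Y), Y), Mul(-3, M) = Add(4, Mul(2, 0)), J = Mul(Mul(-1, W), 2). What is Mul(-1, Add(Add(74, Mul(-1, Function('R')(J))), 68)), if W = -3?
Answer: -190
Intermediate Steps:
J = 6 (J = Mul(Mul(-1, -3), 2) = Mul(3, 2) = 6)
M = Rational(-4, 3) (M = Mul(Rational(-1, 3), Add(4, Mul(2, 0))) = Mul(Rational(-1, 3), Add(4, 0)) = Mul(Rational(-1, 3), 4) = Rational(-4, 3) ≈ -1.3333)
Function('R')(Y) = Mul(Rational(-4, 3), Pow(Y, 2)) (Function('R')(Y) = Mul(Mul(Rational(-4, 3), Y), Y) = Mul(Rational(-4, 3), Pow(Y, 2)))
Mul(-1, Add(Add(74, Mul(-1, Function('R')(J))), 68)) = Mul(-1, Add(Add(74, Mul(-1, Mul(Rational(-4, 3), Pow(6, 2)))), 68)) = Mul(-1, Add(Add(74, Mul(-1, Mul(Rational(-4, 3), 36))), 68)) = Mul(-1, Add(Add(74, Mul(-1, -48)), 68)) = Mul(-1, Add(Add(74, 48), 68)) = Mul(-1, Add(122, 68)) = Mul(-1, 190) = -190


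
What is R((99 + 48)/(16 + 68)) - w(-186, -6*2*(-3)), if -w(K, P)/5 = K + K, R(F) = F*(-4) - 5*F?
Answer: -7503/4 ≈ -1875.8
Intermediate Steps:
R(F) = -9*F (R(F) = -4*F - 5*F = -9*F)
w(K, P) = -10*K (w(K, P) = -5*(K + K) = -10*K)
R((99 + 48)/(16 + 68)) - w(-186, -6*2*(-3)) = -9*(99 + 48)/(16 + 68) - (-10)*(-186) = -1323/84 - 1*1860 = -1323/84 - 1860 = -9*7/4 - 1860 = -63/4 - 1860 = -7503/4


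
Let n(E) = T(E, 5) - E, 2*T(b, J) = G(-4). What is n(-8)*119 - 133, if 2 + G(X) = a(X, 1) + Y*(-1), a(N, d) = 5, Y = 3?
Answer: 819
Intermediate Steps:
G(X) = 0 (G(X) = -2 + (5 + 3*(-1)) = -2 + (5 - 3) = -2 + 2 = 0)
T(b, J) = 0 (T(b, J) = (½)*0 = 0)
n(E) = -E (n(E) = 0 - E = -E)
n(-8)*119 - 133 = -1*(-8)*119 - 133 = 8*119 - 133 = 952 - 133 = 819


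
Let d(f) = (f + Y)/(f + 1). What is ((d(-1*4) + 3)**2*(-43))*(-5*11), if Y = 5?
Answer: 151360/9 ≈ 16818.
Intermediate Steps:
d(f) = (5 + f)/(1 + f) (d(f) = (f + 5)/(f + 1) = (5 + f)/(1 + f))
((d(-1*4) + 3)**2*(-43))*(-5*11) = (((5 - 1*4)/(1 - 1*4) + 3)**2*(-43))*(-5*11) = (((5 - 4)/(1 - 4) + 3)**2*(-43))*(-55) = ((1/(-3) + 3)**2*(-43))*(-55) = ((-1/3*1 + 3)**2*(-43))*(-55) = ((-1/3 + 3)**2*(-43))*(-55) = ((8/3)**2*(-43))*(-55) = ((64/9)*(-43))*(-55) = -2752/9*(-55) = 151360/9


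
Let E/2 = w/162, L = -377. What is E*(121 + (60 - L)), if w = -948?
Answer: -19592/3 ≈ -6530.7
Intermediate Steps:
E = -316/27 (E = 2*(-948/162) = 2*(-948*1/162) = 2*(-158/27) = -316/27 ≈ -11.704)
E*(121 + (60 - L)) = -316*(121 + (60 - 1*(-377)))/27 = -316*(121 + (60 + 377))/27 = -316*(121 + 437)/27 = -316/27*558 = -19592/3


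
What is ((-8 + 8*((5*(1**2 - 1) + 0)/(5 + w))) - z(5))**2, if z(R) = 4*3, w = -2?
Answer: 400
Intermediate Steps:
z(R) = 12
((-8 + 8*((5*(1**2 - 1) + 0)/(5 + w))) - z(5))**2 = ((-8 + 8*((5*(1**2 - 1) + 0)/(5 - 2))) - 1*12)**2 = ((-8 + 8*((5*(1 - 1) + 0)/3)) - 12)**2 = ((-8 + 8*((5*0 + 0)*(1/3))) - 12)**2 = ((-8 + 8*((0 + 0)*(1/3))) - 12)**2 = ((-8 + 8*(0*(1/3))) - 12)**2 = ((-8 + 8*0) - 12)**2 = ((-8 + 0) - 12)**2 = (-8 - 12)**2 = (-20)**2 = 400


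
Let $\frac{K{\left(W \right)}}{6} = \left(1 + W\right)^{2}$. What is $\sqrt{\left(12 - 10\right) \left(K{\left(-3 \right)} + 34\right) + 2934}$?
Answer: $5 \sqrt{122} \approx 55.227$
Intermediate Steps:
$K{\left(W \right)} = 6 \left(1 + W\right)^{2}$
$\sqrt{\left(12 - 10\right) \left(K{\left(-3 \right)} + 34\right) + 2934} = \sqrt{\left(12 - 10\right) \left(6 \left(1 - 3\right)^{2} + 34\right) + 2934} = \sqrt{\left(12 - 10\right) \left(6 \left(-2\right)^{2} + 34\right) + 2934} = \sqrt{2 \left(6 \cdot 4 + 34\right) + 2934} = \sqrt{2 \left(24 + 34\right) + 2934} = \sqrt{2 \cdot 58 + 2934} = \sqrt{116 + 2934} = \sqrt{3050} = 5 \sqrt{122}$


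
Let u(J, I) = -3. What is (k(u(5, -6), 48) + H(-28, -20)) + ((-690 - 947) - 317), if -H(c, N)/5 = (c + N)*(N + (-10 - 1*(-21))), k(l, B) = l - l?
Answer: -4114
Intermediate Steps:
k(l, B) = 0
H(c, N) = -5*(11 + N)*(N + c) (H(c, N) = -5*(c + N)*(N + (-10 - 1*(-21))) = -5*(N + c)*(N + (-10 + 21)) = -5*(N + c)*(N + 11) = -5*(N + c)*(11 + N) = -5*(11 + N)*(N + c))
(k(u(5, -6), 48) + H(-28, -20)) + ((-690 - 947) - 317) = (0 + (-55*(-20) - 55*(-28) - 5*(-20)² - 5*(-20)*(-28))) + ((-690 - 947) - 317) = (0 + (1100 + 1540 - 5*400 - 2800)) + (-1637 - 317) = (0 + (1100 + 1540 - 2000 - 2800)) - 1954 = (0 - 2160) - 1954 = -2160 - 1954 = -4114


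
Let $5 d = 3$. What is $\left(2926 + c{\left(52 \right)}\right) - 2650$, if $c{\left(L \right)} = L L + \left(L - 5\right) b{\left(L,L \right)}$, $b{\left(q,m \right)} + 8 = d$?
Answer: $\frac{13161}{5} \approx 2632.2$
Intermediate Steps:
$d = \frac{3}{5}$ ($d = \frac{1}{5} \cdot 3 = \frac{3}{5} \approx 0.6$)
$b{\left(q,m \right)} = - \frac{37}{5}$ ($b{\left(q,m \right)} = -8 + \frac{3}{5} = - \frac{37}{5}$)
$c{\left(L \right)} = 37 + L^{2} - \frac{37 L}{5}$ ($c{\left(L \right)} = L L + \left(L - 5\right) \left(- \frac{37}{5}\right) = L^{2} + \left(-5 + L\right) \left(- \frac{37}{5}\right) = L^{2} - \left(-37 + \frac{37 L}{5}\right) = 37 + L^{2} - \frac{37 L}{5}$)
$\left(2926 + c{\left(52 \right)}\right) - 2650 = \left(2926 + \left(37 + 52^{2} - \frac{1924}{5}\right)\right) - 2650 = \left(2926 + \left(37 + 2704 - \frac{1924}{5}\right)\right) - 2650 = \left(2926 + \frac{11781}{5}\right) - 2650 = \frac{26411}{5} - 2650 = \frac{13161}{5}$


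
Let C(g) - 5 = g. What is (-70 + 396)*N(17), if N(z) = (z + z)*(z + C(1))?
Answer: 254932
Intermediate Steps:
C(g) = 5 + g
N(z) = 2*z*(6 + z) (N(z) = (z + z)*(z + (5 + 1)) = (2*z)*(z + 6) = (2*z)*(6 + z) = 2*z*(6 + z))
(-70 + 396)*N(17) = (-70 + 396)*(2*17*(6 + 17)) = 326*(2*17*23) = 326*782 = 254932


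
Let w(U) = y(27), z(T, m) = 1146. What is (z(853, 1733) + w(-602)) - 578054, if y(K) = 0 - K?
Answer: -576935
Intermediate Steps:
y(K) = -K
w(U) = -27 (w(U) = -1*27 = -27)
(z(853, 1733) + w(-602)) - 578054 = (1146 - 27) - 578054 = 1119 - 578054 = -576935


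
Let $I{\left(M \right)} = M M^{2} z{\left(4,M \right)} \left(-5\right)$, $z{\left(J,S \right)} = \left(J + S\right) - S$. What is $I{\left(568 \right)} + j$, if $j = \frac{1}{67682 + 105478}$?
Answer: $- \frac{634632896102399}{173160} \approx -3.665 \cdot 10^{9}$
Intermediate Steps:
$z{\left(J,S \right)} = J$
$I{\left(M \right)} = - 20 M^{3}$ ($I{\left(M \right)} = M M^{2} \cdot 4 \left(-5\right) = M^{3} \cdot 4 \left(-5\right) = 4 M^{3} \left(-5\right) = - 20 M^{3}$)
$j = \frac{1}{173160} \approx 5.775 \cdot 10^{-6}$
$I{\left(568 \right)} + j = - 20 \cdot 568^{3} + \frac{1}{173160} = \left(-20\right) 183250432 + \frac{1}{173160} = -3665008640 + \frac{1}{173160} = - \frac{634632896102399}{173160}$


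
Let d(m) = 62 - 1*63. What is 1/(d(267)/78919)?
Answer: -78919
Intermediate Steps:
d(m) = -1 (d(m) = 62 - 63 = -1)
1/(d(267)/78919) = 1/(-1/78919) = -78919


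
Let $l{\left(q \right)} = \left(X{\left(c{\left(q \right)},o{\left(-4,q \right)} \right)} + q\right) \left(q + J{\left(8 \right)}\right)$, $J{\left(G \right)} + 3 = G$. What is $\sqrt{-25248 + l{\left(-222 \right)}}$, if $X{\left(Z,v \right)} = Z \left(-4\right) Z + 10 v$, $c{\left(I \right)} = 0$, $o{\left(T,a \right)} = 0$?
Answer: $\sqrt{22926} \approx 151.41$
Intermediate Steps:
$J{\left(G \right)} = -3 + G$
$X{\left(Z,v \right)} = - 4 Z^{2} + 10 v$ ($X{\left(Z,v \right)} = - 4 Z Z + 10 v = - 4 Z^{2} + 10 v$)
$l{\left(q \right)} = q \left(5 + q\right)$ ($l{\left(q \right)} = \left(\left(- 4 \cdot 0^{2} + 10 \cdot 0\right) + q\right) \left(q + \left(-3 + 8\right)\right) = \left(\left(\left(-4\right) 0 + 0\right) + q\right) \left(q + 5\right) = \left(\left(0 + 0\right) + q\right) \left(5 + q\right) = \left(0 + q\right) \left(5 + q\right) = q \left(5 + q\right)$)
$\sqrt{-25248 + l{\left(-222 \right)}} = \sqrt{-25248 - 222 \left(5 - 222\right)} = \sqrt{-25248 - -48174} = \sqrt{-25248 + 48174} = \sqrt{22926}$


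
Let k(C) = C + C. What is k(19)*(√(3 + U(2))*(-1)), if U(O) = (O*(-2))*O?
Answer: -38*I*√5 ≈ -84.971*I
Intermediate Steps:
U(O) = -2*O² (U(O) = (-2*O)*O = -2*O²)
k(C) = 2*C
k(19)*(√(3 + U(2))*(-1)) = (2*19)*(√(3 - 2*2²)*(-1)) = 38*(√(3 - 2*4)*(-1)) = 38*(√(3 - 8)*(-1)) = 38*(√(-5)*(-1)) = 38*((I*√5)*(-1)) = 38*(-I*√5) = -38*I*√5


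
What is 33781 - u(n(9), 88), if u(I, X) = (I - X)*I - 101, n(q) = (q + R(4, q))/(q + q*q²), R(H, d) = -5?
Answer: 4613471942/136161 ≈ 33883.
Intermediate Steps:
n(q) = (-5 + q)/(q + q³) (n(q) = (q - 5)/(q + q*q²) = (-5 + q)/(q + q³))
u(I, X) = -101 + I*(I - X) (u(I, X) = I*(I - X) - 101 = -101 + I*(I - X))
33781 - u(n(9), 88) = 33781 - (-101 + ((-5 + 9)/(9 + 9³))² - 1*(-5 + 9)/(9 + 9³)*88) = 33781 - (-101 + (4/(9 + 729))² - 1*4/(9 + 729)*88) = 33781 - (-101 + (4/738)² - 1*4/738*88) = 33781 - (-101 + ((1/738)*4)² - 1*(1/738)*4*88) = 33781 - (-101 + (2/369)² - 1*2/369*88) = 33781 - (-101 + 4/136161 - 176/369) = 33781 - 1*(-13817201/136161) = 33781 + 13817201/136161 = 4613471942/136161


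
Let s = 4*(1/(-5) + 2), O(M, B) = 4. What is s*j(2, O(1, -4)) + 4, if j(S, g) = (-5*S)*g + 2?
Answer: -1348/5 ≈ -269.60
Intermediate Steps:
s = 36/5 (s = 4*(-1/5 + 2) = 4*(9/5) = 36/5 ≈ 7.2000)
j(S, g) = 2 - 5*S*g (j(S, g) = -5*S*g + 2 = 2 - 5*S*g)
s*j(2, O(1, -4)) + 4 = 36*(2 - 5*2*4)/5 + 4 = 36*(2 - 40)/5 + 4 = (36/5)*(-38) + 4 = -1368/5 + 4 = -1348/5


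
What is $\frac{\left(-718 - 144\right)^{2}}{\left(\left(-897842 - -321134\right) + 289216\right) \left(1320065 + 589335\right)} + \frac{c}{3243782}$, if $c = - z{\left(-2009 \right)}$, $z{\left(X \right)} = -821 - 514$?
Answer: $\frac{91302615294449}{222579086117024200} \approx 0.0004102$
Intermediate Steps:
$z{\left(X \right)} = -1335$ ($z{\left(X \right)} = -821 - 514 = -1335$)
$c = 1335$ ($c = \left(-1\right) \left(-1335\right) = 1335$)
$\frac{\left(-718 - 144\right)^{2}}{\left(\left(-897842 - -321134\right) + 289216\right) \left(1320065 + 589335\right)} + \frac{c}{3243782} = \frac{\left(-718 - 144\right)^{2}}{\left(\left(-897842 - -321134\right) + 289216\right) \left(1320065 + 589335\right)} + \frac{1335}{3243782} = \frac{\left(-862\right)^{2}}{\left(\left(-897842 + 321134\right) + 289216\right) 1909400} + 1335 \cdot \frac{1}{3243782} = \frac{743044}{\left(-576708 + 289216\right) 1909400} + \frac{1335}{3243782} = \frac{743044}{\left(-287492\right) 1909400} + \frac{1335}{3243782} = \frac{743044}{-548937224800} + \frac{1335}{3243782} = 743044 \left(- \frac{1}{548937224800}\right) + \frac{1335}{3243782} = - \frac{185761}{137234306200} + \frac{1335}{3243782} = \frac{91302615294449}{222579086117024200}$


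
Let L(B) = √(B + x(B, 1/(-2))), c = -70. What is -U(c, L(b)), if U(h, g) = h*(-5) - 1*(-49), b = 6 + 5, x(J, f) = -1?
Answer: -399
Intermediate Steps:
b = 11
L(B) = √(-1 + B) (L(B) = √(B - 1) = √(-1 + B))
U(h, g) = 49 - 5*h (U(h, g) = -5*h + 49 = 49 - 5*h)
-U(c, L(b)) = -(49 - 5*(-70)) = -(49 + 350) = -1*399 = -399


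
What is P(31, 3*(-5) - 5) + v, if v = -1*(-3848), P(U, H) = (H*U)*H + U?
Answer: 16279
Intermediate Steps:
P(U, H) = U + U*H² (P(U, H) = U*H² + U = U + U*H²)
v = 3848
P(31, 3*(-5) - 5) + v = 31*(1 + (3*(-5) - 5)²) + 3848 = 31*(1 + (-15 - 5)²) + 3848 = 31*(1 + (-20)²) + 3848 = 31*(1 + 400) + 3848 = 31*401 + 3848 = 12431 + 3848 = 16279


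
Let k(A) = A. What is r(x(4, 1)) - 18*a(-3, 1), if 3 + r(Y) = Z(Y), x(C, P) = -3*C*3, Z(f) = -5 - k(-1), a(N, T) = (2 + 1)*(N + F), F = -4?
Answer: 371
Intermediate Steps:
a(N, T) = -12 + 3*N (a(N, T) = (2 + 1)*(N - 4) = 3*(-4 + N) = -12 + 3*N)
Z(f) = -4 (Z(f) = -5 - 1*(-1) = -5 + 1 = -4)
x(C, P) = -9*C
r(Y) = -7 (r(Y) = -3 - 4 = -7)
r(x(4, 1)) - 18*a(-3, 1) = -7 - 18*(-12 + 3*(-3)) = -7 - 18*(-12 - 9) = -7 - 18*(-21) = -7 + 378 = 371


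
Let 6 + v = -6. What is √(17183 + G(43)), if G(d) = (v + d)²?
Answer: 36*√14 ≈ 134.70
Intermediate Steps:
v = -12 (v = -6 - 6 = -12)
G(d) = (-12 + d)²
√(17183 + G(43)) = √(17183 + (-12 + 43)²) = √(17183 + 31²) = √(17183 + 961) = √18144 = 36*√14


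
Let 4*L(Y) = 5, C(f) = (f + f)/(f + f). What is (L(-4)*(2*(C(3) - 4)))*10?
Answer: -75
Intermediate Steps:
C(f) = 1 (C(f) = (2*f)/((2*f)) = (2*f)*(1/(2*f)) = 1)
L(Y) = 5/4 (L(Y) = (¼)*5 = 5/4)
(L(-4)*(2*(C(3) - 4)))*10 = (5*(2*(1 - 4))/4)*10 = (5*(2*(-3))/4)*10 = ((5/4)*(-6))*10 = -15/2*10 = -75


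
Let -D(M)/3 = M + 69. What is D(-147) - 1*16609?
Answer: -16375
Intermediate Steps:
D(M) = -207 - 3*M (D(M) = -3*(M + 69) = -3*(69 + M) = -207 - 3*M)
D(-147) - 1*16609 = (-207 - 3*(-147)) - 1*16609 = (-207 + 441) - 16609 = 234 - 16609 = -16375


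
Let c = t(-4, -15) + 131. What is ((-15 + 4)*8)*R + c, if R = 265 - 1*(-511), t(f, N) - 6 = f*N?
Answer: -68091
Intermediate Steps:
t(f, N) = 6 + N*f (t(f, N) = 6 + f*N = 6 + N*f)
R = 776 (R = 265 + 511 = 776)
c = 197 (c = (6 - 15*(-4)) + 131 = (6 + 60) + 131 = 66 + 131 = 197)
((-15 + 4)*8)*R + c = ((-15 + 4)*8)*776 + 197 = -11*8*776 + 197 = -88*776 + 197 = -68288 + 197 = -68091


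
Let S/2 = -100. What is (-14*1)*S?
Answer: 2800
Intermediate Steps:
S = -200 (S = 2*(-100) = -200)
(-14*1)*S = -14*1*(-200) = -14*(-200) = 2800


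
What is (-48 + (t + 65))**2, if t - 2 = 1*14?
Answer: 1089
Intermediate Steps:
t = 16 (t = 2 + 1*14 = 2 + 14 = 16)
(-48 + (t + 65))**2 = (-48 + (16 + 65))**2 = (-48 + 81)**2 = 33**2 = 1089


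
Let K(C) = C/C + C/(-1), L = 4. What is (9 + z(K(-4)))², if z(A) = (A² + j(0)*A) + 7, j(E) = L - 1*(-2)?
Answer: 5041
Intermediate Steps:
j(E) = 6 (j(E) = 4 - 1*(-2) = 4 + 2 = 6)
K(C) = 1 - C (K(C) = 1 + C*(-1) = 1 - C)
z(A) = 7 + A² + 6*A (z(A) = (A² + 6*A) + 7 = 7 + A² + 6*A)
(9 + z(K(-4)))² = (9 + (7 + (1 - 1*(-4))² + 6*(1 - 1*(-4))))² = (9 + (7 + (1 + 4)² + 6*(1 + 4)))² = (9 + (7 + 5² + 6*5))² = (9 + (7 + 25 + 30))² = (9 + 62)² = 71² = 5041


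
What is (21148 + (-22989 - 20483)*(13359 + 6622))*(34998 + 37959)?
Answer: -63369931037988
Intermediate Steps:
(21148 + (-22989 - 20483)*(13359 + 6622))*(34998 + 37959) = (21148 - 43472*19981)*72957 = (21148 - 868614032)*72957 = -868592884*72957 = -63369931037988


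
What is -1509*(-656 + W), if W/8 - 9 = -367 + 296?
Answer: 1738368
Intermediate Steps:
W = -496 (W = 72 + 8*(-367 + 296) = 72 + 8*(-71) = 72 - 568 = -496)
-1509*(-656 + W) = -1509*(-656 - 496) = -1509*(-1152) = 1738368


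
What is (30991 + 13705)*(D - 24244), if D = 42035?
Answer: 795186536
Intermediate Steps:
(30991 + 13705)*(D - 24244) = (30991 + 13705)*(42035 - 24244) = 44696*17791 = 795186536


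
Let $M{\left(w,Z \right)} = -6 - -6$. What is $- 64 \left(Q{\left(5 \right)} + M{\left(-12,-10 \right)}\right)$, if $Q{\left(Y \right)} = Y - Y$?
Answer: $0$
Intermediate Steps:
$M{\left(w,Z \right)} = 0$ ($M{\left(w,Z \right)} = -6 + 6 = 0$)
$Q{\left(Y \right)} = 0$
$- 64 \left(Q{\left(5 \right)} + M{\left(-12,-10 \right)}\right) = - 64 \left(0 + 0\right) = \left(-64\right) 0 = 0$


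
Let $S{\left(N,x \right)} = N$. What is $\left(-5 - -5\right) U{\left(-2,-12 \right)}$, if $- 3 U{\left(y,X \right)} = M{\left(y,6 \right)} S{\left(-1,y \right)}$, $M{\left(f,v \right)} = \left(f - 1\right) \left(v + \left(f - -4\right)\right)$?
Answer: $0$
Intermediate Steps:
$M{\left(f,v \right)} = \left(-1 + f\right) \left(4 + f + v\right)$ ($M{\left(f,v \right)} = \left(-1 + f\right) \left(v + \left(f + 4\right)\right) = \left(-1 + f\right) \left(v + \left(4 + f\right)\right) = \left(-1 + f\right) \left(4 + f + v\right)$)
$U{\left(y,X \right)} = - \frac{10}{3} + 3 y + \frac{y^{2}}{3}$ ($U{\left(y,X \right)} = - \frac{\left(-4 + y^{2} - 6 + 3 y + y 6\right) \left(-1\right)}{3} = - \frac{\left(-4 + y^{2} - 6 + 3 y + 6 y\right) \left(-1\right)}{3} = - \frac{\left(-10 + y^{2} + 9 y\right) \left(-1\right)}{3} = - \frac{10 - y^{2} - 9 y}{3} = - \frac{10}{3} + 3 y + \frac{y^{2}}{3}$)
$\left(-5 - -5\right) U{\left(-2,-12 \right)} = \left(-5 - -5\right) \left(- \frac{10}{3} + 3 \left(-2\right) + \frac{\left(-2\right)^{2}}{3}\right) = \left(-5 + 5\right) \left(- \frac{10}{3} - 6 + \frac{1}{3} \cdot 4\right) = 0 \left(- \frac{10}{3} - 6 + \frac{4}{3}\right) = 0 \left(-8\right) = 0$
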